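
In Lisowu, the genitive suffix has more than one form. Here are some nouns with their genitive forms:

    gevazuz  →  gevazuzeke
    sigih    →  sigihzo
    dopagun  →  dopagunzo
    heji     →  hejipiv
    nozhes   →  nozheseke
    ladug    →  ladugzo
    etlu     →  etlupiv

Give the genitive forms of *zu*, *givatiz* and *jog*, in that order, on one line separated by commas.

zupiv, givatizeke, jogzo

The suffix is conditioned by the final sound: -eke when the stem ends in a sibilant (*gevazuz*, *nozhes*); -zo when the stem ends in a non-sibilant consonant (*sigih*, *dopagun*, *ladug*); -piv when the stem ends in a vowel (*heji*, *etlu*).
Since the final sound of *zu* is /u/ (a vowel), it takes -piv, giving *zupiv*.
*givatiz*: final sound = /z/, a sibilant → -eke → *givatizeke*.
*jog* — final sound /g/ (a non-sibilant consonant) → -zo → *jogzo*.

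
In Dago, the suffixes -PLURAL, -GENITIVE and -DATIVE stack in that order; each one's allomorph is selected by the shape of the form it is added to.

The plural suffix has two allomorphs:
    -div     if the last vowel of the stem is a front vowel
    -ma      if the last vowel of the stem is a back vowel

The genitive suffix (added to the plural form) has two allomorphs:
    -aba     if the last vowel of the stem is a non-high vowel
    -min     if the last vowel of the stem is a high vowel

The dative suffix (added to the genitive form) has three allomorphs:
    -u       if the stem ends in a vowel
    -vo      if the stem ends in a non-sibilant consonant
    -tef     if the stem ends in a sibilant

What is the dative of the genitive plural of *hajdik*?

hajdikdivminvo

The last vowel of *hajdik* is /i/, which is a front vowel, so the plural suffix is -div, giving *hajdikdiv*.
The last vowel of the plural form *hajdikdiv* is /i/, which is a high vowel, so the genitive suffix is -min, giving *hajdikdivmin*.
The genitive form *hajdikdivmin* — final sound /n/ (a non-sibilant consonant) → -vo → *hajdikdivminvo*.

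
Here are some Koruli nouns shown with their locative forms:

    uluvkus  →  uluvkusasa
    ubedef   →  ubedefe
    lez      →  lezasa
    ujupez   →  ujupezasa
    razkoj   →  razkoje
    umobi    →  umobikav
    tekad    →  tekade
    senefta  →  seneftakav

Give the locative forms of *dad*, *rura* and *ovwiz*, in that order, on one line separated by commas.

dade, rurakav, ovwizasa

The pattern is sibilance of the final sound: -asa when the stem ends in a sibilant (*uluvkus*, *lez*, *ujupez*); -e when the stem ends in a non-sibilant consonant (*ubedef*, *razkoj*, *tekad*); -kav when the stem ends in a vowel (*umobi*, *senefta*).
Since the final sound of *dad* is /d/ (a non-sibilant consonant), it takes -e, giving *dade*.
The final sound of *rura* is /a/, which is a vowel, so the suffix is -kav, giving *rurakav*.
*ovwiz*: final sound = /z/, a sibilant → -asa → *ovwizasa*.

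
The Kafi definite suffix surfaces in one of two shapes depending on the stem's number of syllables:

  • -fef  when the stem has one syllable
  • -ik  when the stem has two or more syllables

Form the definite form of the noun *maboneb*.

mabonebik

*maboneb* has 3 syllables, so the suffix is -ik, giving *mabonebik*.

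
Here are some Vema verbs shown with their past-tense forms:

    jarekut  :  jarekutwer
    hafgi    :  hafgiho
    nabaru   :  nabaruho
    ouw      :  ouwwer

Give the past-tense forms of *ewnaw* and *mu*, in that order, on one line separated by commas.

ewnawwer, muho

Looking at the final sound of each stem: -wer when the stem ends in a consonant (*jarekut*, *ouw*); -ho when the stem ends in a vowel (*hafgi*, *nabaru*).
*ewnaw* — final sound /w/ (a consonant) → -wer → *ewnawwer*.
*mu* — final sound /u/ (a vowel) → -ho → *muho*.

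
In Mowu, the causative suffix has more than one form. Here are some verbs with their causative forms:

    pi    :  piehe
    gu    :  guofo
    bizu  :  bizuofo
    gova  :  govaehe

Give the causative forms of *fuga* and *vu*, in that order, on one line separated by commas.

fugaehe, vuofo

The suffix is conditioned by the last vowel: -ofo when the last vowel of the stem is a rounded vowel (*gu*, *bizu*); -ehe when the last vowel of the stem is an unrounded vowel (*pi*, *gova*).
*fuga*: last vowel = /a/, an unrounded vowel → -ehe → *fugaehe*.
Since the last vowel of *vu* is /u/ (a rounded vowel), it takes -ofo, giving *vuofo*.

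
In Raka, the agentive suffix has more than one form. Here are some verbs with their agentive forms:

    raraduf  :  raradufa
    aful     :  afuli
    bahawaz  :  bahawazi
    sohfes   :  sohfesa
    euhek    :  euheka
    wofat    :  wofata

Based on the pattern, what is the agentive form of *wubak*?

The suffix is conditioned by the final consonant: -a when the stem ends in a voiceless consonant (*raraduf*, *sohfes*, *euhek*, *wofat*); -i when the stem ends in a voiced consonant (*aful*, *bahawaz*).
The final consonant of *wubak* is /k/, which is voiceless, so the suffix is -a, giving *wubaka*.

wubaka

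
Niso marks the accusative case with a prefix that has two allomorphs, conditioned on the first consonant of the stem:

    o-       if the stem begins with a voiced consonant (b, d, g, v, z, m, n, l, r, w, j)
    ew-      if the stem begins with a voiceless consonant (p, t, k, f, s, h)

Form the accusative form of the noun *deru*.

oderu

*deru* — first consonant /d/ (voiced) → o- → *oderu*.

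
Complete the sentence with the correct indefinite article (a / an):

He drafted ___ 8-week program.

The indefinite article is chosen by the initial *sound* of the following word, not its spelling.
The number *8* is spoken "eight", beginning with /eɪt/ — a vowel sound.
So the article is *an*: He drafted an 8-week program.

an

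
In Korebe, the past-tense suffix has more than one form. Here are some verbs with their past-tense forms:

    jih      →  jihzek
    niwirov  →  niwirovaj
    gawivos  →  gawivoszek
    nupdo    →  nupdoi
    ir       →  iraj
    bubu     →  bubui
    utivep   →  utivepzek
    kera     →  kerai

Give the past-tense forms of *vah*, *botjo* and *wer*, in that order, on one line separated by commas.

vahzek, botjoi, weraj

The pattern is voicing of the final sound: -zek when the stem ends in a voiceless consonant (*jih*, *gawivos*, *utivep*); -aj when the stem ends in a voiced consonant (*niwirov*, *ir*); -i when the stem ends in a vowel (*nupdo*, *bubu*, *kera*).
*vah*: final sound = /h/, a voiceless consonant → -zek → *vahzek*.
Since the final sound of *botjo* is /o/ (a vowel), it takes -i, giving *botjoi*.
Since the final sound of *wer* is /r/ (a voiced consonant), it takes -aj, giving *weraj*.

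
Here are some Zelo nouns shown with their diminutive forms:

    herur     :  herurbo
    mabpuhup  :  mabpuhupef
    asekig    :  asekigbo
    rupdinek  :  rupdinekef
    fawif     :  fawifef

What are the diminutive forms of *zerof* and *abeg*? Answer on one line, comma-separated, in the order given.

zerofef, abegbo

The suffix is conditioned by the final consonant: -ef when the stem ends in a voiceless consonant (*mabpuhup*, *rupdinek*, *fawif*); -bo when the stem ends in a voiced consonant (*herur*, *asekig*).
Since the final consonant of *zerof* is /f/ (voiceless), it takes -ef, giving *zerofef*.
The final consonant of *abeg* is /g/, which is voiced, so the suffix is -bo, giving *abegbo*.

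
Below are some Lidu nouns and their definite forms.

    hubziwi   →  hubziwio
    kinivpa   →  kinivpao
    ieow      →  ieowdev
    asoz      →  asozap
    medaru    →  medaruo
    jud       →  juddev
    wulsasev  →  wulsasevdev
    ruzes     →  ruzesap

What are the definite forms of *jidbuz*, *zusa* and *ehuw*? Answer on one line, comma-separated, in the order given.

The suffix is conditioned by the final sound: -ap when the stem ends in a sibilant (*asoz*, *ruzes*); -dev when the stem ends in a non-sibilant consonant (*ieow*, *jud*, *wulsasev*); -o when the stem ends in a vowel (*hubziwi*, *kinivpa*, *medaru*).
*jidbuz*: final sound = /z/, a sibilant → -ap → *jidbuzap*.
*zusa* — final sound /a/ (a vowel) → -o → *zusao*.
*ehuw* — final sound /w/ (a non-sibilant consonant) → -dev → *ehuwdev*.

jidbuzap, zusao, ehuwdev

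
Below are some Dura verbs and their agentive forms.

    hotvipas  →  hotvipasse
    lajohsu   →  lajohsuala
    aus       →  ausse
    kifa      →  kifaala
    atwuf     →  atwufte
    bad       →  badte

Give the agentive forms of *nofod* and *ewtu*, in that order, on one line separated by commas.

nofodte, ewtuala

The alternation tracks the final sound of the stem — -se when the stem ends in a sibilant (*hotvipas*, *aus*); -te when the stem ends in a non-sibilant consonant (*atwuf*, *bad*); -ala when the stem ends in a vowel (*lajohsu*, *kifa*).
The final sound of *nofod* is /d/, which is a non-sibilant consonant, so the suffix is -te, giving *nofodte*.
The final sound of *ewtu* is /u/, which is a vowel, so the suffix is -ala, giving *ewtuala*.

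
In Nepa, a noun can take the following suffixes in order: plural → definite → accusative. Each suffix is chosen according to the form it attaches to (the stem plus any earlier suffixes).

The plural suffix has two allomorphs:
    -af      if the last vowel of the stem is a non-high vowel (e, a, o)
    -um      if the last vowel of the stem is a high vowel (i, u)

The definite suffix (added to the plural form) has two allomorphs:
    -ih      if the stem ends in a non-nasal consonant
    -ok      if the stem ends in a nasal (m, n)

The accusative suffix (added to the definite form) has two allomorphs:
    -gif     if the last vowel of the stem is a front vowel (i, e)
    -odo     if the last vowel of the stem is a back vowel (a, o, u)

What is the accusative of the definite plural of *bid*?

*bid* — last vowel /i/ (a high vowel) → -um → *bidum*.
Since the final consonant of the plural form *bidum* is /m/ (a nasal), it takes -ok, giving *bidumok*.
The definite form *bidumok* — last vowel /o/ (a back vowel) → -odo → *bidumokodo*.

bidumokodo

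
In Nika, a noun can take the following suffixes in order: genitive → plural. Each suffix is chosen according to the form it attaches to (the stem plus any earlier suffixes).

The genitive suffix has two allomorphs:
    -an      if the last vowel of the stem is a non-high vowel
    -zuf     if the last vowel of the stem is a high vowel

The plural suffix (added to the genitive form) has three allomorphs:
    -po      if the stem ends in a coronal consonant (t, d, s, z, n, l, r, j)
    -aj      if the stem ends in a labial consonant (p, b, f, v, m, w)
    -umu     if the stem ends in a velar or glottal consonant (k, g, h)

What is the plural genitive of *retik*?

retikzufaj

*retik* — last vowel /i/ (a high vowel) → -zuf → *retikzuf*.
Since the final consonant of the genitive form *retikzuf* is /f/ (labial), it takes -aj, giving *retikzufaj*.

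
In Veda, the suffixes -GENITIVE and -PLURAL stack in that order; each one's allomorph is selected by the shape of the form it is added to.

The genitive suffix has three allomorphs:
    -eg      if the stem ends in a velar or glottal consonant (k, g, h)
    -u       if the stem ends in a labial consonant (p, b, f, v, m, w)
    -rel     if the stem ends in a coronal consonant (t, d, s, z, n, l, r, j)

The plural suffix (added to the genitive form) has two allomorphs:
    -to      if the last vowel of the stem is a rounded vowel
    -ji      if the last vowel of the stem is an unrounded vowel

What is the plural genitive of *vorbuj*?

*vorbuj* — final consonant /j/ (coronal) → -rel → *vorbujrel*.
The genitive form *vorbujrel* — last vowel /e/ (an unrounded vowel) → -ji → *vorbujrelji*.

vorbujrelji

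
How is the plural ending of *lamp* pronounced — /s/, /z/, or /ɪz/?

The stem *lamp* ends in a voiceless non-sibilant consonant.
The plural suffix surfaces as /ɪz/ after sibilants, /s/ after other voiceless consonants, and /z/ after other voiced sounds.
So the plural -s on *lamp* is pronounced /s/.

/s/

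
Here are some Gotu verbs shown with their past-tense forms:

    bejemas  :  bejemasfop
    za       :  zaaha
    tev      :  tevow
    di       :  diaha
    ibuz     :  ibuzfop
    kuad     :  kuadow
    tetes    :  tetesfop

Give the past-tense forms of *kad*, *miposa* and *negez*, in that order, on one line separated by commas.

The suffix is conditioned by the final sound: -fop when the stem ends in a sibilant (*bejemas*, *ibuz*, *tetes*); -ow when the stem ends in a non-sibilant consonant (*tev*, *kuad*); -aha when the stem ends in a vowel (*za*, *di*).
*kad*: final sound = /d/, a non-sibilant consonant → -ow → *kadow*.
Since the final sound of *miposa* is /a/ (a vowel), it takes -aha, giving *miposaaha*.
*negez* — final sound /z/ (a sibilant) → -fop → *negezfop*.

kadow, miposaaha, negezfop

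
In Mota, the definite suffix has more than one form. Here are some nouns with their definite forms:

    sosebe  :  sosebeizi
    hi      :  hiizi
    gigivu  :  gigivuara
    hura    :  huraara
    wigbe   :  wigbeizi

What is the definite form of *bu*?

buara

Looking at the last vowel of each stem: -izi when the last vowel of the stem is a front vowel (*sosebe*, *hi*, *wigbe*); -ara when the last vowel of the stem is a back vowel (*gigivu*, *hura*).
Since the last vowel of *bu* is /u/ (a back vowel), it takes -ara, giving *buara*.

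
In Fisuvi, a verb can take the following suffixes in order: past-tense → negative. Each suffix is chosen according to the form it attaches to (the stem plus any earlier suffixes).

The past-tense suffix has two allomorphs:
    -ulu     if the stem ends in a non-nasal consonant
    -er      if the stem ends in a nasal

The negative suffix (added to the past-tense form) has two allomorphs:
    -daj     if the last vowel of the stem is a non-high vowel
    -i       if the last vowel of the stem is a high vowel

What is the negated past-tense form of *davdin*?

davdinerdaj

*davdin* — final consonant /n/ (a nasal) → -er → *davdiner*.
The past-tense form *davdiner* — last vowel /e/ (a non-high vowel) → -daj → *davdinerdaj*.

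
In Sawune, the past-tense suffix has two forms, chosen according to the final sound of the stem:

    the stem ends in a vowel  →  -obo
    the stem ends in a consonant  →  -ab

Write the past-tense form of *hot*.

The final sound of *hot* is /t/, which is a consonant, so the suffix is -ab, giving *hotab*.

hotab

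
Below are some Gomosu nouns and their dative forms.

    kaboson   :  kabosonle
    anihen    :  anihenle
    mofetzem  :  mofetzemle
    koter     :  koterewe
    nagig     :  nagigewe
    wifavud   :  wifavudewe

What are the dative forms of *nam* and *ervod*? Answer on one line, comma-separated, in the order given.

namle, ervodewe

The alternation tracks the final consonant of the stem — -le when the stem ends in a nasal (*kaboson*, *anihen*, *mofetzem*); -ewe when the stem ends in a non-nasal consonant (*koter*, *nagig*, *wifavud*).
The final consonant of *nam* is /m/, which is a nasal, so the suffix is -le, giving *namle*.
*ervod*: final consonant = /d/, non-nasal → -ewe → *ervodewe*.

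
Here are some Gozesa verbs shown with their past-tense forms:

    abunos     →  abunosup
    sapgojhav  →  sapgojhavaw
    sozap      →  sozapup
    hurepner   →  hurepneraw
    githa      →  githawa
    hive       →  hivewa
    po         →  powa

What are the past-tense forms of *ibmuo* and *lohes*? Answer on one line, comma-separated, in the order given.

The suffix is conditioned by the final sound: -up when the stem ends in a voiceless consonant (*abunos*, *sozap*); -aw when the stem ends in a voiced consonant (*sapgojhav*, *hurepner*); -wa when the stem ends in a vowel (*githa*, *hive*, *po*).
*ibmuo*: final sound = /o/, a vowel → -wa → *ibmuowa*.
Since the final sound of *lohes* is /s/ (a voiceless consonant), it takes -up, giving *lohesup*.

ibmuowa, lohesup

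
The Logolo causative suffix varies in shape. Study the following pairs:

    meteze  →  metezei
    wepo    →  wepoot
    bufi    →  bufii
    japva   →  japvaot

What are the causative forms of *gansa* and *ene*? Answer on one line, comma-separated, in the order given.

gansaot, enei

The suffix is conditioned by the last vowel: -i when the last vowel of the stem is a front vowel (*meteze*, *bufi*); -ot when the last vowel of the stem is a back vowel (*wepo*, *japva*).
Since the last vowel of *gansa* is /a/ (a back vowel), it takes -ot, giving *gansaot*.
*ene*: last vowel = /e/, a front vowel → -i → *enei*.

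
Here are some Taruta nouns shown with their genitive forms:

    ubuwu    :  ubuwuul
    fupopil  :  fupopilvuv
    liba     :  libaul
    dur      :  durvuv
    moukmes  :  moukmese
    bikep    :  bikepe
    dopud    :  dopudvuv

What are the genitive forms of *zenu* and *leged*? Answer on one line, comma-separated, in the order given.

zenuul, legedvuv

The pattern is voicing of the final sound: -e when the stem ends in a voiceless consonant (*moukmes*, *bikep*); -vuv when the stem ends in a voiced consonant (*fupopil*, *dur*, *dopud*); -ul when the stem ends in a vowel (*ubuwu*, *liba*).
*zenu* — final sound /u/ (a vowel) → -ul → *zenuul*.
*leged*: final sound = /d/, a voiced consonant → -vuv → *legedvuv*.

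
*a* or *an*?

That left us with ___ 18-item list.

an

The indefinite article is chosen by the initial *sound* of the following word, not its spelling.
The number *18* is spoken "eighteen", beginning with /ˌeɪˈtiːn/ — a vowel sound.
So the article is *an*: That left us with an 18-item list.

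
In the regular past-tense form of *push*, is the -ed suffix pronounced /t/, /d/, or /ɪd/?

/t/

The stem *push* ends in a voiceless consonant other than /t/.
The -ed suffix is realized as /ɪd/ after /t, d/; as /t/ after other voiceless consonants; and as /d/ after other voiced sounds.
So -ed on *push* is pronounced /t/.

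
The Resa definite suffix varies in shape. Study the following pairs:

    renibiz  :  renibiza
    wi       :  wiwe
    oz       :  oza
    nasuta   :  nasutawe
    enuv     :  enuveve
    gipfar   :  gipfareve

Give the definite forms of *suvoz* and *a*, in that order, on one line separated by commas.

suvoza, awe

The alternation tracks the final sound of the stem — -a when the stem ends in a sibilant (*renibiz*, *oz*); -eve when the stem ends in a non-sibilant consonant (*enuv*, *gipfar*); -we when the stem ends in a vowel (*wi*, *nasuta*).
The final sound of *suvoz* is /z/, which is a sibilant, so the suffix is -a, giving *suvoza*.
Since the final sound of *a* is /a/ (a vowel), it takes -we, giving *awe*.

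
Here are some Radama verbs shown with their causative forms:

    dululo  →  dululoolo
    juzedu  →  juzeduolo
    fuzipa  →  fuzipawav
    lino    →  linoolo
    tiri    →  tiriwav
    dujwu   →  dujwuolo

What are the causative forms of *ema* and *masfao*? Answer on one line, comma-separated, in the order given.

The suffix is conditioned by the last vowel: -olo when the last vowel of the stem is a rounded vowel (*dululo*, *juzedu*, *lino*, *dujwu*); -wav when the last vowel of the stem is an unrounded vowel (*fuzipa*, *tiri*).
*ema* — last vowel /a/ (an unrounded vowel) → -wav → *emawav*.
The last vowel of *masfao* is /o/, which is a rounded vowel, so the suffix is -olo, giving *masfaoolo*.

emawav, masfaoolo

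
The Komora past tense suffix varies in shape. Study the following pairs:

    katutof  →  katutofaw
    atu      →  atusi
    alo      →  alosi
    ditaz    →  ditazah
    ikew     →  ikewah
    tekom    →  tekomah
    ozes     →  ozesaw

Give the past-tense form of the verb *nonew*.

nonewah

The alternation tracks the final sound of the stem — -aw when the stem ends in a voiceless consonant (*katutof*, *ozes*); -ah when the stem ends in a voiced consonant (*ditaz*, *ikew*, *tekom*); -si when the stem ends in a vowel (*atu*, *alo*).
*nonew* — final sound /w/ (a voiced consonant) → -ah → *nonewah*.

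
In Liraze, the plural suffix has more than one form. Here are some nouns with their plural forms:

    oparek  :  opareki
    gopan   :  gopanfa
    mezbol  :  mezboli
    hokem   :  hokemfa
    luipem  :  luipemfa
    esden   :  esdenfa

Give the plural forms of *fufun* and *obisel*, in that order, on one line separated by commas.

The pattern is nasality of the final consonant: -fa when the stem ends in a nasal (*gopan*, *hokem*, *luipem*, *esden*); -i when the stem ends in a non-nasal consonant (*oparek*, *mezbol*).
*fufun*: final consonant = /n/, a nasal → -fa → *fufunfa*.
Since the final consonant of *obisel* is /l/ (non-nasal), it takes -i, giving *obiseli*.

fufunfa, obiseli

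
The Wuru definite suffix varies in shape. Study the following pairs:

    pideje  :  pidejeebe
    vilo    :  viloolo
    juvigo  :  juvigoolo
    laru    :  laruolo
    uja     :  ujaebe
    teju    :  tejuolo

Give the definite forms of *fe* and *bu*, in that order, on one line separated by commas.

feebe, buolo

The suffix is conditioned by the last vowel: -olo when the last vowel of the stem is a rounded vowel (*vilo*, *juvigo*, *laru*, *teju*); -ebe when the last vowel of the stem is an unrounded vowel (*pideje*, *uja*).
*fe* — last vowel /e/ (an unrounded vowel) → -ebe → *feebe*.
*bu*: last vowel = /u/, a rounded vowel → -olo → *buolo*.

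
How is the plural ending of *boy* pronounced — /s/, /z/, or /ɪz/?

/z/

The stem *boy* ends in a voiced non-sibilant sound.
The plural suffix surfaces as /ɪz/ after sibilants, /s/ after other voiceless consonants, and /z/ after other voiced sounds.
So the plural -s on *boy* is pronounced /z/.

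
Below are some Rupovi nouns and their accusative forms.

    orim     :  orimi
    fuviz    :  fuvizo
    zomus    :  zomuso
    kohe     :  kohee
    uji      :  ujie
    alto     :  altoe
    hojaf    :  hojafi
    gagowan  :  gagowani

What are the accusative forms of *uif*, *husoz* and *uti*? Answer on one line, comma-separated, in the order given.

uifi, husozo, utie

Looking at the final sound of each stem: -o when the stem ends in a sibilant (*fuviz*, *zomus*); -i when the stem ends in a non-sibilant consonant (*orim*, *hojaf*, *gagowan*); -e when the stem ends in a vowel (*kohe*, *uji*, *alto*).
*uif*: final sound = /f/, a non-sibilant consonant → -i → *uifi*.
*husoz* — final sound /z/ (a sibilant) → -o → *husozo*.
Since the final sound of *uti* is /i/ (a vowel), it takes -e, giving *utie*.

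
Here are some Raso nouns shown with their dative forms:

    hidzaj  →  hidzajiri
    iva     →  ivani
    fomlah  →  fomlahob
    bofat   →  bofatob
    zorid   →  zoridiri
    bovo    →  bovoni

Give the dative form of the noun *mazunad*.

mazunadiri

The suffix is conditioned by the final sound: -ob when the stem ends in a voiceless consonant (*fomlah*, *bofat*); -iri when the stem ends in a voiced consonant (*hidzaj*, *zorid*); -ni when the stem ends in a vowel (*iva*, *bovo*).
*mazunad* — final sound /d/ (a voiced consonant) → -iri → *mazunadiri*.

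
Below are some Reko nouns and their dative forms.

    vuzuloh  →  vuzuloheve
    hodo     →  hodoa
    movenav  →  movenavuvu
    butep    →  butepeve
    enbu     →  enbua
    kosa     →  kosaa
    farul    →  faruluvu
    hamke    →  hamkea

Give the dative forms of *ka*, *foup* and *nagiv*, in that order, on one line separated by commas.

kaa, foupeve, nagivuvu

The suffix is conditioned by the final sound: -eve when the stem ends in a voiceless consonant (*vuzuloh*, *butep*); -uvu when the stem ends in a voiced consonant (*movenav*, *farul*); -a when the stem ends in a vowel (*hodo*, *enbu*, *kosa*, *hamke*).
Since the final sound of *ka* is /a/ (a vowel), it takes -a, giving *kaa*.
*foup* — final sound /p/ (a voiceless consonant) → -eve → *foupeve*.
Since the final sound of *nagiv* is /v/ (a voiced consonant), it takes -uvu, giving *nagivuvu*.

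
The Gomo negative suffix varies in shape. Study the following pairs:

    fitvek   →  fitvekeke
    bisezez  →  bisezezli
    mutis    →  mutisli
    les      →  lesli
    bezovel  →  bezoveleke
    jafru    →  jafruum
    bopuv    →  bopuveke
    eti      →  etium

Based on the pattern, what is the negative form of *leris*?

lerisli

Looking at the final sound of each stem: -li when the stem ends in a sibilant (*bisezez*, *mutis*, *les*); -eke when the stem ends in a non-sibilant consonant (*fitvek*, *bezovel*, *bopuv*); -um when the stem ends in a vowel (*jafru*, *eti*).
The final sound of *leris* is /s/, which is a sibilant, so the suffix is -li, giving *lerisli*.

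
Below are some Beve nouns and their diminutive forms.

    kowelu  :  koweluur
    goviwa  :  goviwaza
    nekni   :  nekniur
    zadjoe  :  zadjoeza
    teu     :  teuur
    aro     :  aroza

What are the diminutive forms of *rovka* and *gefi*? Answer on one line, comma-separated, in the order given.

rovkaza, gefiur

The pattern is height harmony: -ur when the last vowel of the stem is a high vowel (*kowelu*, *nekni*, *teu*); -za when the last vowel of the stem is a non-high vowel (*goviwa*, *zadjoe*, *aro*).
*rovka*: last vowel = /a/, a non-high vowel → -za → *rovkaza*.
The last vowel of *gefi* is /i/, which is a high vowel, so the suffix is -ur, giving *gefiur*.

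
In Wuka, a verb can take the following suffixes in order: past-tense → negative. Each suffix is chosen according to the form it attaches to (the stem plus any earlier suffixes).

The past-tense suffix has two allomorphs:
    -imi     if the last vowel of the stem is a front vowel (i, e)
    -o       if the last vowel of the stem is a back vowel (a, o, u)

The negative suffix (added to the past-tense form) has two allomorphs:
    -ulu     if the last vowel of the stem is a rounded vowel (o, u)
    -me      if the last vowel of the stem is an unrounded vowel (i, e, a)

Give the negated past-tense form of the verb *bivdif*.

bivdifimime

The last vowel of *bivdif* is /i/, which is a front vowel, so the past-tense suffix is -imi, giving *bivdifimi*.
Since the last vowel of the past-tense form *bivdifimi* is /i/ (an unrounded vowel), it takes -me, giving *bivdifimime*.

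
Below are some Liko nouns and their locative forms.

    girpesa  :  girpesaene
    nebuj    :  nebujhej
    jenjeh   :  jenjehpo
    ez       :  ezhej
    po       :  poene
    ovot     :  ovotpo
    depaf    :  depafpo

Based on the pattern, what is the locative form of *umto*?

The pattern is voicing of the final sound: -po when the stem ends in a voiceless consonant (*jenjeh*, *ovot*, *depaf*); -hej when the stem ends in a voiced consonant (*nebuj*, *ez*); -ene when the stem ends in a vowel (*girpesa*, *po*).
*umto*: final sound = /o/, a vowel → -ene → *umtoene*.

umtoene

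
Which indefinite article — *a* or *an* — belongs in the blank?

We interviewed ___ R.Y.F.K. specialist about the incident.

The indefinite article is chosen by the initial *sound* of the following word, not its spelling.
The initialism *R.Y.F.K.* is read letter by letter; the first letter, R, is pronounced /ɑr/, which begins with a vowel sound.
So the article is *an*: We interviewed an R.Y.F.K. specialist about the incident.

an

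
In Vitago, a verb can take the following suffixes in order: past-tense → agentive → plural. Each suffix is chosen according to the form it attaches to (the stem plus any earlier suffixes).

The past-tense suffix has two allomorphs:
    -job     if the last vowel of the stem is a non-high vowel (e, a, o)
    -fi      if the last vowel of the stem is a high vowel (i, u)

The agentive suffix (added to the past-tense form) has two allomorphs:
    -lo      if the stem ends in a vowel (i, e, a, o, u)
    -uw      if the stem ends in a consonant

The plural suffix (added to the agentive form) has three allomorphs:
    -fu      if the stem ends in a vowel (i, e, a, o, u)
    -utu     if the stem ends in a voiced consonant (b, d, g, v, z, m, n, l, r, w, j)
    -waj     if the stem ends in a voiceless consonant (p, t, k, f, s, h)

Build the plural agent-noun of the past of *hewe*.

hewejobuwutu

*hewe*: last vowel = /e/, a non-high vowel → -job → *hewejob*.
The past-tense form *hewejob*: final sound = /b/, a consonant → -uw → *hewejobuw*.
Since the final sound of the agentive form *hewejobuw* is /w/ (a voiced consonant), it takes -utu, giving *hewejobuwutu*.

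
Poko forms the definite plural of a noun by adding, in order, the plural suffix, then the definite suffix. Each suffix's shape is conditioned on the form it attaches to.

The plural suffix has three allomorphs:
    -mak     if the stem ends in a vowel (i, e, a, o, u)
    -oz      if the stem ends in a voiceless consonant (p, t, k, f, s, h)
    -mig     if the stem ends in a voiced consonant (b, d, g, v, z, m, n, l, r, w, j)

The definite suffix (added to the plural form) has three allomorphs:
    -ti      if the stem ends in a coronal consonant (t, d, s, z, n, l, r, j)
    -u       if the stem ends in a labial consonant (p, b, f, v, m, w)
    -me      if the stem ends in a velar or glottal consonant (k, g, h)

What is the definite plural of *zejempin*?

zejempinmigme

Since the final sound of *zejempin* is /n/ (a voiced consonant), it takes -mig, giving *zejempinmig*.
Since the final consonant of the plural form *zejempinmig* is /g/ (velar/glottal), it takes -me, giving *zejempinmigme*.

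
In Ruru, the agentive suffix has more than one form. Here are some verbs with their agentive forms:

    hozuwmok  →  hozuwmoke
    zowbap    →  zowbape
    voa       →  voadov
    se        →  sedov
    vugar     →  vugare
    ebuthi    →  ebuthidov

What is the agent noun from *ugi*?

Looking at the final sound of each stem: -e when the stem ends in a consonant (*hozuwmok*, *zowbap*, *vugar*); -dov when the stem ends in a vowel (*voa*, *se*, *ebuthi*).
*ugi*: final sound = /i/, a vowel → -dov → *ugidov*.

ugidov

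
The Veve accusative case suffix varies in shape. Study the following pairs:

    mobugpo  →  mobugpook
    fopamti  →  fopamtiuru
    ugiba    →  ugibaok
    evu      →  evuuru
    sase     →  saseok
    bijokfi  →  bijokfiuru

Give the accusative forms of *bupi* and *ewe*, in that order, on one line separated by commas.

bupiuru, eweok

The alternation tracks the last vowel of the stem — -uru when the last vowel of the stem is a high vowel (*fopamti*, *evu*, *bijokfi*); -ok when the last vowel of the stem is a non-high vowel (*mobugpo*, *ugiba*, *sase*).
Since the last vowel of *bupi* is /i/ (a high vowel), it takes -uru, giving *bupiuru*.
*ewe*: last vowel = /e/, a non-high vowel → -ok → *eweok*.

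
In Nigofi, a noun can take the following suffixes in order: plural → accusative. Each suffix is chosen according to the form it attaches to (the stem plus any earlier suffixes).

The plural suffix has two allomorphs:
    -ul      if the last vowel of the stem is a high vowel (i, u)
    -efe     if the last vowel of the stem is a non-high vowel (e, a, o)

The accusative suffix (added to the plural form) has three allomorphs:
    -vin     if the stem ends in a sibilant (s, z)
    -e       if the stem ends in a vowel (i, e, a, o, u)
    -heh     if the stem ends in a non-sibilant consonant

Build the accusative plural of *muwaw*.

Since the last vowel of *muwaw* is /a/ (a non-high vowel), it takes -efe, giving *muwawefe*.
The plural form *muwawefe*: final sound = /e/, a vowel → -e → *muwawefee*.

muwawefee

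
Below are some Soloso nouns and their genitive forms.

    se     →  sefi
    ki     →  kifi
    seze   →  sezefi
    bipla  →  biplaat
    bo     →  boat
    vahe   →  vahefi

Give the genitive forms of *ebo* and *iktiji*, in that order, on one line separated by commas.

The alternation tracks the last vowel of the stem — -fi when the last vowel of the stem is a front vowel (*se*, *ki*, *seze*, *vahe*); -at when the last vowel of the stem is a back vowel (*bipla*, *bo*).
Since the last vowel of *ebo* is /o/ (a back vowel), it takes -at, giving *eboat*.
*iktiji* — last vowel /i/ (a front vowel) → -fi → *iktijifi*.

eboat, iktijifi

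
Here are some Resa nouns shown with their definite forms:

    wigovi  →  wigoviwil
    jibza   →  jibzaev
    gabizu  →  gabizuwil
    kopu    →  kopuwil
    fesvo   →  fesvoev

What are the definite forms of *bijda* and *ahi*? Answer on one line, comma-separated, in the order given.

The suffix is conditioned by the last vowel: -wil when the last vowel of the stem is a high vowel (*wigovi*, *gabizu*, *kopu*); -ev when the last vowel of the stem is a non-high vowel (*jibza*, *fesvo*).
Since the last vowel of *bijda* is /a/ (a non-high vowel), it takes -ev, giving *bijdaev*.
*ahi* — last vowel /i/ (a high vowel) → -wil → *ahiwil*.

bijdaev, ahiwil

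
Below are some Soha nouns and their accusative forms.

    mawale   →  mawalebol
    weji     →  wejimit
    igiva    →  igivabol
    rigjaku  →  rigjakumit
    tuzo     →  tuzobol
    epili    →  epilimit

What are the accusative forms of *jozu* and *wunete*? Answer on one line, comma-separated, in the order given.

The suffix is conditioned by the last vowel: -mit when the last vowel of the stem is a high vowel (*weji*, *rigjaku*, *epili*); -bol when the last vowel of the stem is a non-high vowel (*mawale*, *igiva*, *tuzo*).
*jozu*: last vowel = /u/, a high vowel → -mit → *jozumit*.
*wunete* — last vowel /e/ (a non-high vowel) → -bol → *wunetebol*.

jozumit, wunetebol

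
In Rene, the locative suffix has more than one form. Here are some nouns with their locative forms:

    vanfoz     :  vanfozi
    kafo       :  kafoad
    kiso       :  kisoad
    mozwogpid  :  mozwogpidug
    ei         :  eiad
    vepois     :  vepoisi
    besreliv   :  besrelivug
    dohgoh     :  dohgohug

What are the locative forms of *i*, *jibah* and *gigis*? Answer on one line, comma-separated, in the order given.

Looking at the final sound of each stem: -i when the stem ends in a sibilant (*vanfoz*, *vepois*); -ug when the stem ends in a non-sibilant consonant (*mozwogpid*, *besreliv*, *dohgoh*); -ad when the stem ends in a vowel (*kafo*, *kiso*, *ei*).
*i*: final sound = /i/, a vowel → -ad → *iad*.
Since the final sound of *jibah* is /h/ (a non-sibilant consonant), it takes -ug, giving *jibahug*.
*gigis* — final sound /s/ (a sibilant) → -i → *gigisi*.

iad, jibahug, gigisi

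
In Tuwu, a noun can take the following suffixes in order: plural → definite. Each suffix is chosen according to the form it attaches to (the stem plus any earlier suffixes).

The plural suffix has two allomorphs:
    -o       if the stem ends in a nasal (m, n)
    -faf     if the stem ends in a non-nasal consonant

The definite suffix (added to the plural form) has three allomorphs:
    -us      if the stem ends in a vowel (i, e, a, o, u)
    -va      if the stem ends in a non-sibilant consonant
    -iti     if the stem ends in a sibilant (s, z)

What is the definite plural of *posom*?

*posom* — final consonant /m/ (a nasal) → -o → *posomo*.
The final sound of the plural form *posomo* is /o/, which is a vowel, so the definite suffix is -us, giving *posomous*.

posomous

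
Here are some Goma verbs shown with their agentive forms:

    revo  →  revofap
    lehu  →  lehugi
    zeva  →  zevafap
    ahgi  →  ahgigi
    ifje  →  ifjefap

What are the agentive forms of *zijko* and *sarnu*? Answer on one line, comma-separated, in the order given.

zijkofap, sarnugi

The alternation tracks the last vowel of the stem — -gi when the last vowel of the stem is a high vowel (*lehu*, *ahgi*); -fap when the last vowel of the stem is a non-high vowel (*revo*, *zeva*, *ifje*).
The last vowel of *zijko* is /o/, which is a non-high vowel, so the suffix is -fap, giving *zijkofap*.
Since the last vowel of *sarnu* is /u/ (a high vowel), it takes -gi, giving *sarnugi*.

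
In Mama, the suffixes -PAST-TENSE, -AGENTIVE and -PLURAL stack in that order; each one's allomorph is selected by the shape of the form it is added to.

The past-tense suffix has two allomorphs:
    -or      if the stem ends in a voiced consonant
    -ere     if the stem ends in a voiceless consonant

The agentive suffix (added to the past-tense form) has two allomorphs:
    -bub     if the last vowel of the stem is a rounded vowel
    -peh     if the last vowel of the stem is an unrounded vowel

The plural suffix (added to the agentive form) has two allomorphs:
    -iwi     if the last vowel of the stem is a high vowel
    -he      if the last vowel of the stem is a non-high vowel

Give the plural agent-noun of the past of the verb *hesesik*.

hesesikerepehhe

The final consonant of *hesesik* is /k/, which is voiceless, so the past-tense suffix is -ere, giving *hesesikere*.
Since the last vowel of the past-tense form *hesesikere* is /e/ (an unrounded vowel), it takes -peh, giving *hesesikerepeh*.
Since the last vowel of the agentive form *hesesikerepeh* is /e/ (a non-high vowel), it takes -he, giving *hesesikerepehhe*.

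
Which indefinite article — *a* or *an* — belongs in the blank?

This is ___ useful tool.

a

The indefinite article is chosen by the initial *sound* of the following word, not its spelling.
*useful* begins with the sound /juː/ (u pronounced /juː/) — a consonant sound.
So the article is *a*: This is a useful tool.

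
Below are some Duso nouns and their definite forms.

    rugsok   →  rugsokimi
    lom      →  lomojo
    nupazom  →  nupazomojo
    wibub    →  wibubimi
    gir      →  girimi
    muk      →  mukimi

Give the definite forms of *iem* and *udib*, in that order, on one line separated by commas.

iemojo, udibimi

The pattern is nasality of the final consonant: -ojo when the stem ends in a nasal (*lom*, *nupazom*); -imi when the stem ends in a non-nasal consonant (*rugsok*, *wibub*, *gir*, *muk*).
*iem* — final consonant /m/ (a nasal) → -ojo → *iemojo*.
Since the final consonant of *udib* is /b/ (non-nasal), it takes -imi, giving *udibimi*.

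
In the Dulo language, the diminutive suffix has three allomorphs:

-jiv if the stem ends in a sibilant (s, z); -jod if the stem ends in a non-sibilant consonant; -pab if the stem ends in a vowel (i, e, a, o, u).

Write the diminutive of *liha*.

lihapab

The final sound of *liha* is /a/, which is a vowel, so the suffix is -pab, giving *lihapab*.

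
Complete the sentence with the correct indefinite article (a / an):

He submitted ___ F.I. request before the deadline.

an

The indefinite article is chosen by the initial *sound* of the following word, not its spelling.
The initialism *F.I.* is read letter by letter; the first letter, F, is pronounced /ɛf/, which begins with a vowel sound.
So the article is *an*: He submitted an F.I. request before the deadline.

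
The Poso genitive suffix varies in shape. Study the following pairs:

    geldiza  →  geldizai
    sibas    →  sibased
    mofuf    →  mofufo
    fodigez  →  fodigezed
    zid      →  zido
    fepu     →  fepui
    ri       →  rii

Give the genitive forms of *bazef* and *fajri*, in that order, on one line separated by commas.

Looking at the final sound of each stem: -ed when the stem ends in a sibilant (*sibas*, *fodigez*); -o when the stem ends in a non-sibilant consonant (*mofuf*, *zid*); -i when the stem ends in a vowel (*geldiza*, *fepu*, *ri*).
*bazef*: final sound = /f/, a non-sibilant consonant → -o → *bazefo*.
The final sound of *fajri* is /i/, which is a vowel, so the suffix is -i, giving *fajrii*.

bazefo, fajrii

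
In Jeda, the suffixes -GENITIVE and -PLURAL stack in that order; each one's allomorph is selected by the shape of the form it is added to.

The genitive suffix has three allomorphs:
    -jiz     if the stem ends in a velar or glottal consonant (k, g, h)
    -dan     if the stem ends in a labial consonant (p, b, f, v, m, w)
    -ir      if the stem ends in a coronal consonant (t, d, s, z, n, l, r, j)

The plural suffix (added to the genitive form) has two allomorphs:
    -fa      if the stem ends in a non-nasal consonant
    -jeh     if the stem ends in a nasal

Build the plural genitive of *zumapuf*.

The final consonant of *zumapuf* is /f/, which is labial, so the genitive suffix is -dan, giving *zumapufdan*.
The genitive form *zumapufdan*: final consonant = /n/, a nasal → -jeh → *zumapufdanjeh*.

zumapufdanjeh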